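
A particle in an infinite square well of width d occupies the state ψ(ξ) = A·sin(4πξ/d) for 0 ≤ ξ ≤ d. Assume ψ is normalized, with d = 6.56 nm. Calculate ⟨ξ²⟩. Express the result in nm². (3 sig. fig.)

The expectation value is the |ψ|²-weighted average of ξ^2: ∫ ξ^2|ψ|² dξ.
Since the A² factors cancel between numerator and denominator, ⟨ξ²⟩ = -d^2/(32·π^2) + d^2/3.
Putting d = 6.56 gives 14.21.

⟨ξ^2⟩ ≈ 14.2 nm^2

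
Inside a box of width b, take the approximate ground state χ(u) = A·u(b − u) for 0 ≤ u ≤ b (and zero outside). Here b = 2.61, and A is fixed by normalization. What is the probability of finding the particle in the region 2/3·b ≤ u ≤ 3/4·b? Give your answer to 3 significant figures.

|χ|² is the probability density, so P = ∫_{2/3·b}^{3/4·b} |χ|² du.
With A² fixed by ∫|χ|² = 1, i.e. A² = (b^5/30)^(−1), substitute and integrate.
Let t = u/b; then A² and the length scale cancel, so P = ∫_{2/3}^{3/4} t^2·(1 - t)^2 dt ÷ ∫_{0}^{1} t^2·(1 - t)^2 dt.
An antiderivative of t^2·(1 - t)^2 is t^3·(6·t^2 - 15·t + 10)/30; evaluating from 2/3 to 3/4 gives ≈ 0.0035454, while the full integral is 1/30.
The result is P = 0.1064.

P ≈ 0.106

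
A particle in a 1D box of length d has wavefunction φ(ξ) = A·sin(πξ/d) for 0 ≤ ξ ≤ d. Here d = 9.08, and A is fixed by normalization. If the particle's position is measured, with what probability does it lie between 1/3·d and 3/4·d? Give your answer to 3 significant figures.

|φ|² is the probability density, so P = ∫_{1/3·d}^{3/4·d} |φ|² dξ.
Since A² = 1/(d/2), this is the region integral divided by the full normalization integral.
Substituting u = ξ/d, A² and the length scale cancel in the ratio: P = ∫_{1/3}^{3/4} sin(π·u)^2 du / ∫_{0}^{1} sin(π·u)^2 du.
Using ∫ sin(π·u)^2 du = u/2 - sin(2·π·u)/(4·π), the numerator is √(3)/(8·π) + 1/(4·π) + 5/24 and the denominator is 1/2.
Taking the ratio, P = (3·√(3) + 6 + 5·π)/(12·π).

P ≈ 0.714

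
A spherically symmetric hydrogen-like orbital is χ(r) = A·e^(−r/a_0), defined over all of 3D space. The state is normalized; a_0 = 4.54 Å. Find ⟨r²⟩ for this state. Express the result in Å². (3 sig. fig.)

⟨r^2⟩ ≈ 61.8 Å^2

⟨r²⟩ = ∫ r^2 |χ|² 4πr² dr over the full domain.
Evaluating both integrals, ⟨r²⟩ = 3·a_0^2.
Putting a_0 = 4.54 gives 61.83.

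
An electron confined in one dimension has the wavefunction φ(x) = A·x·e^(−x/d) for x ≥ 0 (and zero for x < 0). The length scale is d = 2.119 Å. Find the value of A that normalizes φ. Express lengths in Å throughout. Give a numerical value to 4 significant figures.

A ≈ 0.6484 Å^(-3/2)

Require ∫ |φ|² dx = 1 over the whole domain.
With ∫₀^∞ x^2 e^(−αx) dx = 2!/α^3, ∫|φ|² dx = A²·(d^3/4).
Setting this equal to 1 gives A² = 1/(d^3/4).
With d = 2.119: A² = 0.42040 and A = 0.64839.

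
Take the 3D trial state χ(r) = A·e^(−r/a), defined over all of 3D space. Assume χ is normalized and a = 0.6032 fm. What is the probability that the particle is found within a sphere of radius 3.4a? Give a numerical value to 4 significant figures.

P = ∫ |χ|² 4πr² dr over r ≤ 3.4a.
Normalization gives A² = 1/(π·a^3).
In terms of u = r/a (A², 4π and the length scale all cancel between numerator and denominator), P = [∫_{0}^{3.4} u^2·e^(-2·u) du] / [∫_{0}^{∞} u^2·e^(-2·u) du].
With ∫ u^2·e^(-2·u) du = -(2·u^2 + 2·u + 1)·e^(-2·u)/4 + C, the region integral is 1/4 - 773·e^(-34/5)/100 and the full one is 1/4.
This evaluates to P = 0.96556.

P ≈ 0.9656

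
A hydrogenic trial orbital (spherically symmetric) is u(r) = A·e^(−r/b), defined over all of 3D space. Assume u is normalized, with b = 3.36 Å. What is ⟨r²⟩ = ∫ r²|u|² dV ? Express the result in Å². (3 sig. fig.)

⟨r^2⟩ ≈ 33.9 Å^2

The expectation value is the |u|²-weighted average of r^2: ∫ r^2|u|² 4πr² dr.
Recall ∫₀^∞ r^m e^(−r/β) dr = m!·β^(m+1), the ratio of the moment integral to the normalization integral gives ⟨r²⟩ = 3·b^2.
Putting b = 3.36 gives 33.87.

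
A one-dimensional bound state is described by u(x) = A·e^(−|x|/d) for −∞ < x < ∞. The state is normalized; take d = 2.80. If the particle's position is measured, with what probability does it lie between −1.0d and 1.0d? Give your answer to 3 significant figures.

The probability is P = ∫ |u|² dx over [−1.0d, 1.0d].
The normalization integral ∫|u|²dx over the whole domain equals d·A², and A² cancels in the ratio.
Both integrals are even about x = 0, so only the x ≥ 0 halves are needed (the factors of 2 cancel). Let t = x/d; then A² and the length scale cancel, so P = ∫_{0}^{1.0} e^(-2·t) dt ÷ ∫_{0}^{∞} e^(-2·t) dt.
With ∫ e^(-2·t) dt = -e^(-2·t)/2 + C, the region integral is 1/2 - e^(-2)/2 and the full one is 1/2.
This works out to P = 0.8647.

P ≈ 0.865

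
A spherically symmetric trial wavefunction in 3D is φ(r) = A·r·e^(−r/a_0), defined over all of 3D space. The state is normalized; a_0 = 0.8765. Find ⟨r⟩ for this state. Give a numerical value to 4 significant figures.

⟨r⟩ ≈ 2.191

The expectation value is the |φ|²-weighted average of r: ∫ r|φ|² 4πr² dr.
Recall ∫₀^∞ r^m e^(−r/β) dr = m!·β^(m+1), since the A² factors cancel between numerator and denominator, ⟨r⟩ = 5·a_0/2.
With a_0 = 0.8765, ⟨r⟩ = 2.1913.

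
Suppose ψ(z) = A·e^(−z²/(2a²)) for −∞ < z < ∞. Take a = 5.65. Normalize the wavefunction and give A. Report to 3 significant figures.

A ≈ 0.316

The normalization condition is ∫|ψ|² dz = 1 from −∞ to ∞.
With ψ = A·e^(−z²/(2a²)), the integral evaluates to A²·[√(π)·a].
Setting this equal to 1 gives A² = 1/(√(π)·a).
Plugging in a = 5.65 yields A = 0.3160.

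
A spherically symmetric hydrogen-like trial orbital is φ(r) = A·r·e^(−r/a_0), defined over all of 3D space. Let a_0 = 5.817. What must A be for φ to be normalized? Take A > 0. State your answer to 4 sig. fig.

We need A² ∫|f|² 4πr² dr = 1, taking the integral from 0 to ∞.
(Spherical symmetry: dV = 4πr² dr.)
Carrying out the integral gives A² · 3·π·a_0^5.
Setting this equal to 1 gives A² = 1/(3·π·a_0^5).
Plugging in a_0 = 5.817 yields A = 0.0039913.

A ≈ 0.003991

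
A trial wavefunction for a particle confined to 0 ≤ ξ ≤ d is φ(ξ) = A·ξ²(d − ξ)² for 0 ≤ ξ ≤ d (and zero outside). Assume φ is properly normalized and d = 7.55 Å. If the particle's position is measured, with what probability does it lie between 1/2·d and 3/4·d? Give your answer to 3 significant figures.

P ≈ 0.451

The probability is P = ∫ |φ|² dξ over [1/2·d, 3/4·d].
With A² fixed by ∫|φ|² = 1, i.e. A² = (d^9/630)^(−1), substitute and integrate.
Substituting u = ξ/d, A² and the length scale cancel in the ratio: P = ∫_{1/2}^{3/4} u^4·(1 - u)^4 du / ∫_{0}^{1} u^4·(1 - u)^4 du.
With ∫ u^4·(1 - u)^4 du = u^5·(70·u^4 - 315·u^3 + 540·u^2 - 420·u + 126)/630 + C, the region integral is ≈ 0.00071599 and the full one is 1/630.
Evaluating gives P = 0.4511.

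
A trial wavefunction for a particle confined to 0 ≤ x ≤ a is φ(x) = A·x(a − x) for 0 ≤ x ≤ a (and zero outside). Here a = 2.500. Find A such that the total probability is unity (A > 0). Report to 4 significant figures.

Require ∫ |φ|² dx = 1 over the whole domain.
The integral (without the A² prefactor) comes out to a^5/30.
So A² = (a^5/30)^(−1).
Substituting a = 2.500 gives A² = 0.30720, so A = 0.55426.

A ≈ 0.5543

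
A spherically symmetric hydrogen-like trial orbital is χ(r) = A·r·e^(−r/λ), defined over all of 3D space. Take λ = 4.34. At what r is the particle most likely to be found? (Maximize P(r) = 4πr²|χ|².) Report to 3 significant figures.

The maximum of P(r) = 4πr²|χ|² occurs where its derivative vanishes.
Solving yields r = 2·λ.
With λ = 4.34, the most probable radial distance is 8.680.

r ≈ 8.68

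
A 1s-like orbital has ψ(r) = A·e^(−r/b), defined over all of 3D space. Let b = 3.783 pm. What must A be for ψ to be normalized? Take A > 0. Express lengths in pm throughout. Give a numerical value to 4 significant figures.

The normalization condition is ∫|ψ|² 4πr² dr = 1 from 0 to ∞.
(Spherical symmetry: dV = 4πr² dr.)
With ψ = A·e^(−r/b), the integral evaluates to A²·[π·b^3].
Setting this equal to 1 gives A² = 1/(π·b^3).
Substituting b = 3.783 gives A² = 0.0058795, so A = 0.076678.

A ≈ 0.07668 pm^(-3/2)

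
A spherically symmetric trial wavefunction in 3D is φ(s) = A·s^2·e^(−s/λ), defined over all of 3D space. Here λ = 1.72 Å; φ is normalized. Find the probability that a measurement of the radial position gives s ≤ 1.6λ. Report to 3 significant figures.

P ≈ 0.0446

Integrate the radial probability density 4πs²|φ|² over s ≤ 1.6λ.
Normalization gives A² = 1/(45·π·λ^7/2).
Let u = s/λ; then A², 4π and the length scale all cancel, so P = ∫_{0}^{1.6} u^6·e^(-2·u) du ÷ ∫_{0}^{∞} u^6·e^(-2·u) du.
An antiderivative of u^6·e^(-2·u) is -(4·u^6 + 12·u^5 + 30·u^4 + 60·u^3 + 90·u^2 + 90·u + 45)·e^(-2·u)/8; evaluating from 0 to 1.6 gives ≈ 0.25098, while the full integral is 45/8.
Taking the ratio yields P = 0.04462.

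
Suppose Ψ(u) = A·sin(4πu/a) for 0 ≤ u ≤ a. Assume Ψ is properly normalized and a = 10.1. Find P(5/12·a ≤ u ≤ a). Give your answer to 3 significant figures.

|Ψ|² is the probability density, so P = ∫_{5/12·a}^{a} |Ψ|² du.
Since A² = 1/(a/2), this is the region integral divided by the full normalization integral.
Let t = u/a; then A² and the length scale cancel, so P = ∫_{5/12}^{1} sin(4·π·t)^2 dt ÷ ∫_{0}^{1} sin(4·π·t)^2 dt.
An antiderivative of sin(4·π·t)^2 is t/2 - sin(4·π·t)·cos(4·π·t)/(8·π); evaluating from 5/12 to 1 gives -√(3)/(32·π) + 7/24, while the full integral is 1/2.
Taking the ratio, P = -√(3)/(16·π) + 7/12.

P ≈ 0.549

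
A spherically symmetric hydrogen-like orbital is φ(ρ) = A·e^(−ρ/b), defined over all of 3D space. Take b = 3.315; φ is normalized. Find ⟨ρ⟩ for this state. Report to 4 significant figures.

⟨ρ⟩ ≈ 4.973

The expectation value is the |φ|²-weighted average of ρ: ∫ ρ|φ|² 4πρ² dρ.
With ∫₀^∞ ρ^3 e^(−αρ) dρ = 3!/α^4, since the A² factors cancel between numerator and denominator, ⟨ρ⟩ = 3·b/2.
With b = 3.315, ⟨ρ⟩ = 4.9725.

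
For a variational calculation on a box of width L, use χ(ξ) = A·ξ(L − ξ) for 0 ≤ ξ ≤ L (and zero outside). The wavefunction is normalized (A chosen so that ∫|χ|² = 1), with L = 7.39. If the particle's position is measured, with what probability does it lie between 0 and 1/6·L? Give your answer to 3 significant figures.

P ≈ 0.0355

P = ∫_{0}^{1/6·L} |χ(ξ)|² dξ.
With A² fixed by ∫|χ|² = 1, i.e. A² = (L^5/30)^(−1), substitute and integrate.
Let u = ξ/L; then A² and the length scale cancel, so P = ∫_{0}^{1/6} u^2·(1 - u)^2 du ÷ ∫_{0}^{1} u^2·(1 - u)^2 du.
Using ∫ u^2·(1 - u)^2 du = u^3·(6·u^2 - 15·u + 10)/30, the numerator is ≈ 0.0011831 and the denominator is 1/30.
Evaluating gives P = 23/648.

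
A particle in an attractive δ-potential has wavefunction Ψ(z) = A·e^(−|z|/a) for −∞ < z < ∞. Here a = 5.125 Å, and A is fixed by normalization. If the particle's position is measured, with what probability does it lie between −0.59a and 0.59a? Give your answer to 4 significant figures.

P ≈ 0.6927

The probability is P = ∫ |Ψ|² dz over [−0.59a, 0.59a].
With A² fixed by ∫|Ψ|² = 1, i.e. A² = (a)^(−1), substitute and integrate.
By symmetry take twice the z ≥ 0 contribution in numerator and denominator; the 2's cancel. Let u = z/a; then A² and the length scale cancel, so P = ∫_{0}^{0.59} e^(-2·u) du ÷ ∫_{0}^{∞} e^(-2·u) du.
With ∫ e^(-2·u) du = -e^(-2·u)/2 + C, the region integral is 1/2 - e^(-59/50)/2 and the full one is 1/2.
This works out to P = 0.69272.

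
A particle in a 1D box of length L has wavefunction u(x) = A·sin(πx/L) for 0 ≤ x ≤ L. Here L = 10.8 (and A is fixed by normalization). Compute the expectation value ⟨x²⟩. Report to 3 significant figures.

⟨x^2⟩ ≈ 33.0

⟨x²⟩ = ∫ x^2 |u|² dx over the full domain.
Using sin²θ = (1 − cos 2θ)/2, the ratio of the moment integral to the normalization integral gives ⟨x²⟩ = -L^2/(2·π^2) + L^2/3.
Putting L = 10.8 gives 32.97.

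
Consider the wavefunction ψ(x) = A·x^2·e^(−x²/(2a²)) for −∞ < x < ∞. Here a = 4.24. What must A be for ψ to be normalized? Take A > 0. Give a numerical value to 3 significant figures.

We need A² ∫|f|² dx = 1, taking the integral from −∞ to ∞.
Differentiating ∫e^(−αx²) dx = √(π/α) under α to get the higher moments, the integral (without the A² prefactor) comes out to 3·√(π)·a^5/4.
Substituting a = 4.24 gives A² = 0.0005490, so A = 0.02343.

A ≈ 0.0234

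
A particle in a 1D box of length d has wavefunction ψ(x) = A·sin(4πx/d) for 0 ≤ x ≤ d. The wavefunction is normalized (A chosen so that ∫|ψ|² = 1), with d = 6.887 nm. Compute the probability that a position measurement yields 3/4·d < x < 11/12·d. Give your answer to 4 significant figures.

|ψ|² is the probability density, so P = ∫_{3/4·d}^{11/12·d} |ψ|² dx.
The normalization integral ∫|ψ|²dx over the whole domain equals d/2·A², and A² cancels in the ratio.
In terms of u = x/d (A² and the length scale cancel between numerator and denominator), P = [∫_{3/4}^{11/12} sin(4·π·u)^2 du] / [∫_{0}^{1} sin(4·π·u)^2 du].
An antiderivative of sin(4·π·u)^2 is u/2 - sin(4·π·u)·cos(4·π·u)/(8·π); evaluating from 3/4 to 11/12 gives √(3)/(32·π) + 1/12, while the full integral is 1/2.
Evaluating gives P = (√(3)/16 + π/6)/π.

P ≈ 0.2011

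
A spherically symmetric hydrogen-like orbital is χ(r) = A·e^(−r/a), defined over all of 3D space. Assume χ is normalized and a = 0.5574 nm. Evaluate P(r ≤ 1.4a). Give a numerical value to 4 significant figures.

P ≈ 0.5305

P = ∫ |χ|² 4πr² dr over r ≤ 1.4a.
A² is fixed by ∫₀^∞ 4πr²|χ|² dr = 1, i.e. A² = (π·a^3)^(−1).
In terms of u = r/a (A², 4π and the length scale all cancel between numerator and denominator), P = [∫_{0}^{1.4} u^2·e^(-2·u) du] / [∫_{0}^{∞} u^2·e^(-2·u) du].
Using ∫ u^2·e^(-2·u) du = -(2·u^2 + 2·u + 1)·e^(-2·u)/4, the numerator is 1/4 - 193·e^(-14/5)/100 and the denominator is 1/4.
Taking the ratio yields P = 0.53055.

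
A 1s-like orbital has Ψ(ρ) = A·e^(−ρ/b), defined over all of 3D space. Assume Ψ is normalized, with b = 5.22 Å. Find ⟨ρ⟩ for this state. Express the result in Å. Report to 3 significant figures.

⟨ρ⟩ ≈ 7.83 Å

The expectation value is the |Ψ|²-weighted average of ρ: ∫ ρ|Ψ|² 4πρ² dρ.
With ∫₀^∞ ρ^3 e^(−αρ) dρ = 3!/α^4, the ratio of the moment integral to the normalization integral gives ⟨ρ⟩ = 3·b/2.
With b = 5.22, ⟨ρ⟩ = 7.830.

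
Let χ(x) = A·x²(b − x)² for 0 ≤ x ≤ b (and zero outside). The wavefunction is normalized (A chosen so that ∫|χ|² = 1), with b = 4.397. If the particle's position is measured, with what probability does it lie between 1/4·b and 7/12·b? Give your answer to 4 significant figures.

P ≈ 0.6487

|χ|² is the probability density, so P = ∫_{1/4·b}^{7/12·b} |χ|² dx.
Since A² = 1/(b^9/630), this is the region integral divided by the full normalization integral.
Substituting u = x/b, A² and the length scale cancel in the ratio: P = ∫_{1/4}^{7/12} u^4·(1 - u)^4 du / ∫_{0}^{1} u^4·(1 - u)^4 du.
With ∫ u^4·(1 - u)^4 du = u^5·(70·u^4 - 315·u^3 + 540·u^2 - 420·u + 126)/630 + C, the region integral is ≈ 0.00102975 and the full one is 1/630.
Evaluating gives P = 0.64874.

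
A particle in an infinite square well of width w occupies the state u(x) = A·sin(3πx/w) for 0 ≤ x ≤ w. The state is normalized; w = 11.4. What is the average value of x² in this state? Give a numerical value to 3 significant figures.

⟨x^2⟩ ≈ 42.6

⟨x²⟩ = ∫ x^2 |u|² dx over the full domain.
Using sin²θ = (1 − cos 2θ)/2, since the A² factors cancel between numerator and denominator, ⟨x²⟩ = -w^2/(18·π^2) + w^2/3.
With w = 11.4, ⟨x^2⟩ = 42.59.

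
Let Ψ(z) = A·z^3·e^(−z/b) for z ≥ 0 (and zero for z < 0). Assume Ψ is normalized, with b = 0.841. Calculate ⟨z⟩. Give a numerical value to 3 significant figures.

⟨z⟩ ≈ 2.94

The expectation value is the |Ψ|²-weighted average of z: ∫ z|Ψ|² dz.
Using ∫₀^∞ zⁿ e^(−αz) dz = n!/αⁿ⁺¹, evaluating both integrals, ⟨z⟩ = 7·b/2.
Putting b = 0.841 gives 2.944.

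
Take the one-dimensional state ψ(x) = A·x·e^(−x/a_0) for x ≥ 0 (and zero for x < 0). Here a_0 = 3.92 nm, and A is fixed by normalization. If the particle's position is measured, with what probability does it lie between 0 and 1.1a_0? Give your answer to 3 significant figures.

|ψ|² is the probability density, so P = ∫_{0}^{1.1a_0} |ψ|² dx.
With A² fixed by ∫|ψ|² = 1, i.e. A² = (a_0^3/4)^(−1), substitute and integrate.
Let u = x/a_0; then A² and the length scale cancel, so P = ∫_{0}^{1.1} u^2·e^(-2·u) du ÷ ∫_{0}^{∞} u^2·e^(-2·u) du.
With ∫ u^2·e^(-2·u) du = -(2·u^2 + 2·u + 1)·e^(-2·u)/4 + C, the region integral is 1/4 - 281·e^(-11/5)/200 and the full one is 1/4.
Taking the ratio, P = 0.3773.

P ≈ 0.377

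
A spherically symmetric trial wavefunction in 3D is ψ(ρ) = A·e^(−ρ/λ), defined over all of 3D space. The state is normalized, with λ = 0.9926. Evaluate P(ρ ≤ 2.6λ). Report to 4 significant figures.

With dV = 4πρ²dρ, the probability is ∫|ψ|² dV over ρ ≤ 2.6λ.
Normalization gives A² = 1/(π·λ^3).
In terms of u = ρ/λ (A², 4π and the length scale all cancel between numerator and denominator), P = [∫_{0}^{2.6} u^2·e^(-2·u) du] / [∫_{0}^{∞} u^2·e^(-2·u) du].
An antiderivative of u^2·e^(-2·u) is -(2·u^2 + 2·u + 1)·e^(-2·u)/4; evaluating from 0 to 2.6 gives 1/4 - 493·e^(-26/5)/100, while the full integral is 1/4.
Taking the ratio yields P = 0.89121.

P ≈ 0.8912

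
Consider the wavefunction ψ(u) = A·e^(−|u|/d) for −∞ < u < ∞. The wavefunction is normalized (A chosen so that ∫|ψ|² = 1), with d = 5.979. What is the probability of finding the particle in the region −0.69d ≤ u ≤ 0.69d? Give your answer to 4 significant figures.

P ≈ 0.7484

|ψ|² is the probability density, so P = ∫_{−0.69d}^{0.69d} |ψ|² du.
The normalization integral ∫|ψ|²du over the whole domain equals d·A², and A² cancels in the ratio.
Both integrals are even about u = 0, so only the u ≥ 0 halves are needed (the factors of 2 cancel). Substituting t = u/d, A² and the length scale cancel in the ratio: P = ∫_{0}^{0.69} e^(-2·t) dt / ∫_{0}^{∞} e^(-2·t) dt.
Using ∫ e^(-2·t) dt = -e^(-2·t)/2, the numerator is 1/2 - e^(-69/50)/2 and the denominator is 1/2.
This works out to P = 0.74842.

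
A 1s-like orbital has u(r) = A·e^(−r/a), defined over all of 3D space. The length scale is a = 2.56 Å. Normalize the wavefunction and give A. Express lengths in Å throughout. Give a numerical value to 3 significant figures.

The normalization condition is ∫|u|² 4πr² dr = 1 from 0 to ∞.
The integral (without the A² prefactor) comes out to π·a^3.
Hence A² = 1/[π·a^3].
Substituting a = 2.56 gives A² = 0.01897, so A = 0.1377.

A ≈ 0.138 Å^(-3/2)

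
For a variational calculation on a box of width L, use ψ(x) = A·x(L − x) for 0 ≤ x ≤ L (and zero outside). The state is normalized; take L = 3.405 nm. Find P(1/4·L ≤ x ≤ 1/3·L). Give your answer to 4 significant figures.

P ≈ 0.1064

P = ∫_{1/4·L}^{1/3·L} |ψ(x)|² dx.
Since A² = 1/(L^5/30), this is the region integral divided by the full normalization integral.
Let u = x/L; then A² and the length scale cancel, so P = ∫_{1/4}^{1/3} u^2·(1 - u)^2 du ÷ ∫_{0}^{1} u^2·(1 - u)^2 du.
With ∫ u^2·(1 - u)^2 du = u^3·(6·u^2 - 15·u + 10)/30 + C, the region integral is ≈ 0.00354536 and the full one is 1/30.
This works out to P = 0.10636.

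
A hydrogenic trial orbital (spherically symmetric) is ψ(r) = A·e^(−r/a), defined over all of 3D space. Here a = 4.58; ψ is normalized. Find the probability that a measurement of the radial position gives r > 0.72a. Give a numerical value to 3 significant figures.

Integrate the radial probability density 4πr²|ψ|² over r > 0.72a.
A² is fixed by ∫₀^∞ 4πr²|ψ|² dr = 1, i.e. A² = (π·a^3)^(−1).
Substituting u = r/a, A², 4π and the length scale all cancel in the ratio: P = ∫_{0.72}^{∞} u^2·e^(-2·u) du / ∫_{0}^{∞} u^2·e^(-2·u) du.
An antiderivative of u^2·e^(-2·u) is -(2·u^2 + 2·u + 1)·e^(-2·u)/4; evaluating from 0.72 to ∞ gives 2173·e^(-36/25)/2500, while the full integral is 1/4.
Taking the ratio yields P = 0.8238.

P ≈ 0.824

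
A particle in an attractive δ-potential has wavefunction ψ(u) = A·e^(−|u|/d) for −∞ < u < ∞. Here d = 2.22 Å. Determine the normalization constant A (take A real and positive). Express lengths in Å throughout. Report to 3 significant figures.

We need A² ∫|f|² du = 1, taking the integral from −∞ to ∞.
With ∫₀^∞ u^0 e^(−αu) du = 0!/α^1, ∫|ψ|² du = A²·(d).
Setting this equal to 1 gives A² = 1/(d).
Plugging in d = 2.22 yields A = 0.6712.

A ≈ 0.671 Å^(-1/2)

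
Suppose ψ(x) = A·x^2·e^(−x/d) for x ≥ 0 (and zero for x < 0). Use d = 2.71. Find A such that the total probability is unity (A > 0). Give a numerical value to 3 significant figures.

Normalization requires ∫|ψ|² dx = 1, integrated from 0 to ∞.
With ψ = A·x^2·e^(−x/d), the integral evaluates to A²·[3·d^5/4].
So A² = (3·d^5/4)^(−1).
Plugging in d = 2.71 yields A = 0.09551.

A ≈ 0.0955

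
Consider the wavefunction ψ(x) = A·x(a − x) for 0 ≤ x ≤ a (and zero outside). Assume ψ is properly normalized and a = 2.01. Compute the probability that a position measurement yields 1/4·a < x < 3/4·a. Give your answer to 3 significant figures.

P ≈ 0.793

The probability is P = ∫ |ψ|² dx over [1/4·a, 3/4·a].
Since A² = 1/(a^5/30), this is the region integral divided by the full normalization integral.
Let u = x/a; then A² and the length scale cancel, so P = ∫_{1/4}^{3/4} u^2·(1 - u)^2 du ÷ ∫_{0}^{1} u^2·(1 - u)^2 du.
Using ∫ u^2·(1 - u)^2 du = u^3·(6·u^2 - 15·u + 10)/30, the numerator is 203/7680 and the denominator is 1/30.
Taking the ratio, P = 203/256.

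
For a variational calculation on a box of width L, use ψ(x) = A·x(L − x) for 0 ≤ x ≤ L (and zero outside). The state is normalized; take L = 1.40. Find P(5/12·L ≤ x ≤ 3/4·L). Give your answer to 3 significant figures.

P = ∫_{5/12·L}^{3/4·L} |ψ(x)|² dx.
With A² fixed by ∫|ψ|² = 1, i.e. A² = (L^5/30)^(−1), substitute and integrate.
Let u = x/L; then A² and the length scale cancel, so P = ∫_{5/12}^{3/4} u^2·(1 - u)^2 du ÷ ∫_{0}^{1} u^2·(1 - u)^2 du.
Using ∫ u^2·(1 - u)^2 du = u^3·(6·u^2 - 15·u + 10)/30, the numerator is ≈ 0.018329 and the denominator is 1/30.
Taking the ratio, P = 0.5499.

P ≈ 0.550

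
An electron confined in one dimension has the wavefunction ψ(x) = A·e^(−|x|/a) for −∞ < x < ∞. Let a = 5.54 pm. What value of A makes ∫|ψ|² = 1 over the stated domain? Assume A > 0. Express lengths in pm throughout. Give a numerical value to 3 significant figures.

Require ∫ |ψ|² dx = 1 over the whole domain.
Recall ∫₀^∞ x^m e^(−x/β) dx = m!·β^(m+1), with ψ = A·e^(−|x|/a), the integral evaluates to A²·[a].
Plugging in a = 5.54 yields A = 0.4249.

A ≈ 0.425 pm^(-1/2)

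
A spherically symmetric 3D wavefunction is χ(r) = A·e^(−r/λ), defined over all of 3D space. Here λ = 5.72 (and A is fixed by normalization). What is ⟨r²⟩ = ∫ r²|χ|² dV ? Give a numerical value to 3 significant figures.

⟨r^2⟩ ≈ 98.2

By definition ⟨r²⟩ = ∫ r^2 |χ(r)|² 4πr² dr.
The ratio of the moment integral to the normalization integral gives ⟨r²⟩ = 3·λ^2.
With λ = 5.72, ⟨r^2⟩ = 98.16.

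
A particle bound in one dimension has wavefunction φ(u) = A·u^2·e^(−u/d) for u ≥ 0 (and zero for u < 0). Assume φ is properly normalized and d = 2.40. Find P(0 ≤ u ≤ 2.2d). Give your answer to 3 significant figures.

P ≈ 0.449

The probability is P = ∫ |φ|² du over [0, 2.2d].
With A² fixed by ∫|φ|² = 1, i.e. A² = (3·d^5/4)^(−1), substitute and integrate.
Let t = u/d; then A² and the length scale cancel, so P = ∫_{0}^{2.2} t^4·e^(-2·t) dt ÷ ∫_{0}^{∞} t^4·e^(-2·t) dt.
With ∫ t^4·e^(-2·t) dt = -(t^4/2 + t^3 + 3·t^2/2 + 3·t/2 + 3/4)·e^(-2·t) + C, the region integral is ≈ 0.33661 and the full one is 3/4.
Evaluating gives P = 0.4488.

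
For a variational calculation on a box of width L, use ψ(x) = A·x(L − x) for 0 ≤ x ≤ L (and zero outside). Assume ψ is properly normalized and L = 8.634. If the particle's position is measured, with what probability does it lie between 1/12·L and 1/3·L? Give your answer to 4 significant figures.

P ≈ 0.2048

P = ∫_{1/12·L}^{1/3·L} |ψ(x)|² dx.
Since A² = 1/(L^5/30), this is the region integral divided by the full normalization integral.
Let u = x/L; then A² and the length scale cancel, so P = ∫_{1/12}^{1/3} u^2·(1 - u)^2 du ÷ ∫_{0}^{1} u^2·(1 - u)^2 du.
Using ∫ u^2·(1 - u)^2 du = u^3·(6·u^2 - 15·u + 10)/30, the numerator is ≈ 0.00682629 and the denominator is 1/30.
This works out to P = 0.20479.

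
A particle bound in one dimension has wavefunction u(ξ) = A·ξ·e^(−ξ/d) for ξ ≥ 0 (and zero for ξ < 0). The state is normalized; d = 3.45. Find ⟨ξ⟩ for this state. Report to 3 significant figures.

⟨ξ⟩ ≈ 5.18

By definition ⟨ξ⟩ = ∫ ξ |u(ξ)|² dξ.
Recall ∫₀^∞ ξ^m e^(−ξ/β) dξ = m!·β^(m+1), since the A² factors cancel between numerator and denominator, ⟨ξ⟩ = 3·d/2.
Putting d = 3.45 gives 5.175.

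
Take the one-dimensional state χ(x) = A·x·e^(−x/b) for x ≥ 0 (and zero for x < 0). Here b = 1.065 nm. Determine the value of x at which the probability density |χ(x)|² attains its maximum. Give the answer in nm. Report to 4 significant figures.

x ≈ 1.065 nm

The maximum of |χ(x)|² occurs where its derivative vanishes.
Solving yields x = b.
With b = 1.065, the most probable position is 1.0650 nm.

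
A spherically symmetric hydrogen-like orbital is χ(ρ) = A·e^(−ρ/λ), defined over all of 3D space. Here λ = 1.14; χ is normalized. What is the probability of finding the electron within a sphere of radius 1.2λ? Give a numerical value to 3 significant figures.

P ≈ 0.430

P = ∫ |χ|² 4πρ² dρ over ρ ≤ 1.2λ.
Normalization gives A² = 1/(π·λ^3).
Let u = ρ/λ; then A², 4π and the length scale all cancel, so P = ∫_{0}^{1.2} u^2·e^(-2·u) du ÷ ∫_{0}^{∞} u^2·e^(-2·u) du.
An antiderivative of u^2·e^(-2·u) is -(2·u^2 + 2·u + 1)·e^(-2·u)/4; evaluating from 0 to 1.2 gives 1/4 - 157·e^(-12/5)/100, while the full integral is 1/4.
The region integral divided by the full integral gives P = 0.4303.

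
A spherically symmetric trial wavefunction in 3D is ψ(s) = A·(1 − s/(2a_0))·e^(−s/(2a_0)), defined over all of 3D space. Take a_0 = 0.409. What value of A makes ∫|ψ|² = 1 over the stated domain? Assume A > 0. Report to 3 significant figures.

Normalization requires ∫|ψ|² 4πs² ds = 1, integrated from 0 to ∞.
With ψ = A·(1 − s/(2a_0))·e^(−s/(2a_0)), the integral evaluates to A²·[8·π·a_0^3].
Hence A² = 1/[8·π·a_0^3].
Plugging in a_0 = 0.409 yields A = 0.7626.

A ≈ 0.763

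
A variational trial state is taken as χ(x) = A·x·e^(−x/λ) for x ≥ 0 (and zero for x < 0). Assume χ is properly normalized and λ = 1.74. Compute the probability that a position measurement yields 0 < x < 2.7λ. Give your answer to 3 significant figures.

P ≈ 0.905

|χ|² is the probability density, so P = ∫_{0}^{2.7λ} |χ|² dx.
With A² fixed by ∫|χ|² = 1, i.e. A² = (λ^3/4)^(−1), substitute and integrate.
Let u = x/λ; then A² and the length scale cancel, so P = ∫_{0}^{2.7} u^2·e^(-2·u) du ÷ ∫_{0}^{∞} u^2·e^(-2·u) du.
With ∫ u^2·e^(-2·u) du = -(2·u^2 + 2·u + 1)·e^(-2·u)/4 + C, the region integral is 1/4 - 1049·e^(-27/5)/200 and the full one is 1/4.
This works out to P = 0.9052.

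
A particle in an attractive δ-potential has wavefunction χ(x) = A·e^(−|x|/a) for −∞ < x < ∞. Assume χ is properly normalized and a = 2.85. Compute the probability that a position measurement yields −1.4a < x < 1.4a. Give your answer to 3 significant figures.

P ≈ 0.939

P = ∫_{−1.4a}^{1.4a} |χ(x)|² dx.
The normalization integral ∫|χ|²dx over the whole domain equals a·A², and A² cancels in the ratio.
Both integrals are even about x = 0, so only the x ≥ 0 halves are needed (the factors of 2 cancel). Substituting u = x/a, A² and the length scale cancel in the ratio: P = ∫_{0}^{1.4} e^(-2·u) du / ∫_{0}^{∞} e^(-2·u) du.
An antiderivative of e^(-2·u) is -e^(-2·u)/2; evaluating from 0 to 1.4 gives 1/2 - e^(-14/5)/2, while the full integral is 1/2.
The result is P = 0.9392.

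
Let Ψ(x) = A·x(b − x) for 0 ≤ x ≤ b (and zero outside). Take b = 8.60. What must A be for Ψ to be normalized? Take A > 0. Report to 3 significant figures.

A ≈ 0.0253

Normalization requires ∫|Ψ|² dx = 1, integrated from 0 to b.
Carrying out the integral gives A² · b^5/30.
Setting this equal to 1 gives A² = 1/(b^5/30).
Plugging in b = 8.60 yields A = 0.02525.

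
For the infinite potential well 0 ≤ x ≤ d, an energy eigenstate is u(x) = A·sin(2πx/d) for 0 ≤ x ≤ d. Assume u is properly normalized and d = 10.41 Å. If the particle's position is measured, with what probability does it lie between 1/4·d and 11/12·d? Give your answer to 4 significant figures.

P ≈ 0.7356

|u|² is the probability density, so P = ∫_{1/4·d}^{11/12·d} |u|² dx.
Since A² = 1/(d/2), this is the region integral divided by the full normalization integral.
In terms of t = x/d (A² and the length scale cancel between numerator and denominator), P = [∫_{1/4}^{11/12} sin(2·π·t)^2 dt] / [∫_{0}^{1} sin(2·π·t)^2 dt].
With ∫ sin(2·π·t)^2 dt = t/2 - sin(4·π·t)/(8·π) + C, the region integral is √(3)/(16·π) + 1/3 and the full one is 1/2.
Taking the ratio, P = √(3)/(8·π) + 2/3.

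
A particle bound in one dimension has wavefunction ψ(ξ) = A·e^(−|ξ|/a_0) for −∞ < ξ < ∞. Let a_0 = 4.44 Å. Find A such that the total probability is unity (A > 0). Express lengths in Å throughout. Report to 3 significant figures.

A ≈ 0.475 Å^(-1/2)

Require ∫ |ψ|² dξ = 1 over the whole domain.
Using ∫₀^∞ ξⁿ e^(−αξ) dξ = n!/αⁿ⁺¹, ∫|ψ|² dξ = A²·(a_0).
Hence A² = 1/[a_0].
Substituting a_0 = 4.44 gives A² = 0.2252, so A = 0.4746.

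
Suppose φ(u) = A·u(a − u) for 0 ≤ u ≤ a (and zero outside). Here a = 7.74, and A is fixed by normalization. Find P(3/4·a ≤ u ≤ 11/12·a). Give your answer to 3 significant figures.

P ≈ 0.0984

P = ∫_{3/4·a}^{11/12·a} |φ(u)|² du.
With A² fixed by ∫|φ|² = 1, i.e. A² = (a^5/30)^(−1), substitute and integrate.
In terms of t = u/a (A² and the length scale cancel between numerator and denominator), P = [∫_{3/4}^{11/12} t^2·(1 - t)^2 dt] / [∫_{0}^{1} t^2·(1 - t)^2 dt].
An antiderivative of t^2·(1 - t)^2 is t^3·(6·t^2 - 15·t + 10)/30; evaluating from 3/4 to 11/12 gives ≈ 0.0032809, while the full integral is 1/30.
Taking the ratio, P = 0.09843.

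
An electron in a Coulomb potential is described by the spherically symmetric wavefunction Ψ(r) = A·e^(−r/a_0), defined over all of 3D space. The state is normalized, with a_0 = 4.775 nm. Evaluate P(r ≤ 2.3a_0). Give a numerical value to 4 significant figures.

Integrate the radial probability density 4πr²|Ψ|² over r ≤ 2.3a_0.
The full normalization integral is A²·[π·a_0^3] = 1, fixing A².
Substituting u = r/a_0, A², 4π and the length scale all cancel in the ratio: P = ∫_{0}^{2.3} u^2·e^(-2·u) du / ∫_{0}^{∞} u^2·e^(-2·u) du.
With ∫ u^2·e^(-2·u) du = -(2·u^2 + 2·u + 1)·e^(-2·u)/4 + C, the region integral is 1/4 - 809·e^(-23/5)/200 and the full one is 1/4.
This evaluates to P = 0.83736.

P ≈ 0.8374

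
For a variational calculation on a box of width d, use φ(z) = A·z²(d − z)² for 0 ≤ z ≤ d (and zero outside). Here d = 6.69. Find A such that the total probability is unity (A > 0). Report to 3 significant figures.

Normalization requires ∫|φ|² dz = 1, integrated from 0 to d.
The integral (without the A² prefactor) comes out to d^9/630.
Setting this equal to 1 gives A² = 1/(d^9/630).
Substituting d = 6.69 gives A² = 0.00002347, so A = 0.004845.

A ≈ 0.00484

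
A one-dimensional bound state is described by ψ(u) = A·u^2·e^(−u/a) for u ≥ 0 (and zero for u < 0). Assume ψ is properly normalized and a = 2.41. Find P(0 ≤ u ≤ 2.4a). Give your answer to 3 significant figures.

P ≈ 0.524

P = ∫_{0}^{2.4a} |ψ(u)|² du.
The normalization integral ∫|ψ|²du over the whole domain equals 3·a^5/4·A², and A² cancels in the ratio.
Let t = u/a; then A² and the length scale cancel, so P = ∫_{0}^{2.4} t^4·e^(-2·t) dt ÷ ∫_{0}^{∞} t^4·e^(-2·t) dt.
An antiderivative of t^4·e^(-2·t) is -(t^4/2 + t^3 + 3·t^2/2 + 3·t/2 + 3/4)·e^(-2·t); evaluating from 0 to 2.4 gives ≈ 0.39281, while the full integral is 3/4.
The result is P = 0.5237.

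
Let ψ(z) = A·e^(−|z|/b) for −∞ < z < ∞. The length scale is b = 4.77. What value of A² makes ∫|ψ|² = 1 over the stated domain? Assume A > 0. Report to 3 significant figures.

A^2 ≈ 0.210

Normalization requires ∫|ψ|² dz = 1, integrated from −∞ to ∞.
∫|ψ|² dz = A²·(b).
Hence A² = 1/[b].
Substituting b = 4.77 gives A² = 0.2096, so A = 0.4579.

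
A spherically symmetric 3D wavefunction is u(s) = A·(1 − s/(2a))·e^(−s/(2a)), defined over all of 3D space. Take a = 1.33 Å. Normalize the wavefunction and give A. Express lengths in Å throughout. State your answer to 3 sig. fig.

A ≈ 0.130 Å^(-3/2)

Require ∫ |u|² 4πs² ds = 1 over the whole domain.
In 3D with spherical symmetry the volume element is 4πs² ds.
Recall ∫₀^∞ s^m e^(−s/β) ds = m!·β^(m+1), the integral (without the A² prefactor) comes out to 8·π·a^3.
Setting this equal to 1 gives A² = 1/(8·π·a^3).
Plugging in a = 1.33 yields A = 0.1300.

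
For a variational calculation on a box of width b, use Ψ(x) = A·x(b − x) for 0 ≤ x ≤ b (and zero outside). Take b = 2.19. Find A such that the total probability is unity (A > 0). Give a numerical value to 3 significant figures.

A ≈ 0.772

The normalization condition is ∫|Ψ|² dx = 1 from 0 to b.
Expanding the polynomial and integrating term by term, with Ψ = A·x(b − x), the integral evaluates to A²·[b^5/30].
So A² = (b^5/30)^(−1).
Plugging in b = 2.19 yields A = 0.7717.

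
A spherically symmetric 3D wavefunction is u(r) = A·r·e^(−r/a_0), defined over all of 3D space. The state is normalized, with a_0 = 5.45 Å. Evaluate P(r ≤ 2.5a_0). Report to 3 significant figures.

P = ∫ |u|² 4πr² dr over r ≤ 2.5a_0.
A² is fixed by ∫₀^∞ 4πr²|u|² dr = 1, i.e. A² = (3·π·a_0^5)^(−1).
In terms of t = r/a_0 (A², 4π and the length scale all cancel between numerator and denominator), P = [∫_{0}^{2.5} t^4·e^(-2·t) dt] / [∫_{0}^{∞} t^4·e^(-2·t) dt].
With ∫ t^4·e^(-2·t) dt = -(t^4/2 + t^3 + 3·t^2/2 + 3·t/2 + 3/4)·e^(-2·t) + C, the region integral is 3/4 - 1569·e^(-5)/32 and the full one is 3/4.
The region integral divided by the full integral gives P = 0.5595.

P ≈ 0.560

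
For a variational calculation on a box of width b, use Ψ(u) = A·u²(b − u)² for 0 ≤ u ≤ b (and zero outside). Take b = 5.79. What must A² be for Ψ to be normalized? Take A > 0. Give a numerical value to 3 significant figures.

The normalization condition is ∫|Ψ|² du = 1 from 0 to b.
With Ψ = A·u²(b − u)², the integral evaluates to A²·[b^9/630].
Substituting b = 5.79 gives A² = 0.00008615, so A = 0.009281.

A^2 ≈ 0.0000861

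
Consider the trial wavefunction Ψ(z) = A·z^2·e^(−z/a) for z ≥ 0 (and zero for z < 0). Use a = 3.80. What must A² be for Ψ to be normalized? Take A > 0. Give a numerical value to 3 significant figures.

We need A² ∫|f|² dz = 1, taking the integral from 0 to ∞.
With ∫₀^∞ z^4 e^(−αz) dz = 4!/α^5, the integral (without the A² prefactor) comes out to 3·a^5/4.
Setting this equal to 1 gives A² = 1/(3·a^5/4).
Substituting a = 3.80 gives A² = 0.001683, so A = 0.04102.

A^2 ≈ 0.00168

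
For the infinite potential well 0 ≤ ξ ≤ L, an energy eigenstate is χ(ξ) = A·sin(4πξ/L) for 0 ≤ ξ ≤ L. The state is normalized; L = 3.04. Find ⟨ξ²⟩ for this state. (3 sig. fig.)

⟨ξ^2⟩ ≈ 3.05

By definition ⟨ξ²⟩ = ∫ ξ^2 |χ(ξ)|² dξ.
Using sin²θ = (1 − cos 2θ)/2, since the A² factors cancel between numerator and denominator, ⟨ξ²⟩ = -L^2/(32·π^2) + L^2/3.
Putting L = 3.04 gives 3.051.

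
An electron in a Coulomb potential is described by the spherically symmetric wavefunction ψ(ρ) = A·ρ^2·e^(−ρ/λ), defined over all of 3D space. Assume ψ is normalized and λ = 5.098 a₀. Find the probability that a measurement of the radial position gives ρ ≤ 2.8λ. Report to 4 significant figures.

P = ∫ |ψ|² 4πρ² dρ over ρ ≤ 2.8λ.
The full normalization integral is A²·[45·π·λ^7/2] = 1, fixing A².
Substituting u = ρ/λ, A², 4π and the length scale all cancel in the ratio: P = ∫_{0}^{2.8} u^6·e^(-2·u) du / ∫_{0}^{∞} u^6·e^(-2·u) du.
An antiderivative of u^6·e^(-2·u) is -(4·u^6 + 12·u^5 + 30·u^4 + 60·u^3 + 90·u^2 + 90·u + 45)·e^(-2·u)/8; evaluating from 0 to 2.8 gives ≈ 1.85480, while the full integral is 45/8.
This evaluates to P = 0.32974.

P ≈ 0.3297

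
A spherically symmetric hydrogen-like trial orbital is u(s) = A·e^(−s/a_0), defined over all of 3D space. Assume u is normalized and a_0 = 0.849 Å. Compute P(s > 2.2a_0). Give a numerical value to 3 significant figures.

Integrate the radial probability density 4πs²|u|² over s > 2.2a_0.
A² is fixed by ∫₀^∞ 4πs²|u|² ds = 1, i.e. A² = (π·a_0^3)^(−1).
Let t = s/a_0; then A², 4π and the length scale all cancel, so P = ∫_{2.2}^{∞} t^2·e^(-2·t) dt ÷ ∫_{0}^{∞} t^2·e^(-2·t) dt.
Using ∫ t^2·e^(-2·t) dt = -(2·t^2 + 2·t + 1)·e^(-2·t)/4, the numerator is 377·e^(-22/5)/100 and the denominator is 1/4.
The region integral divided by the full integral gives P = 0.1851.

P ≈ 0.185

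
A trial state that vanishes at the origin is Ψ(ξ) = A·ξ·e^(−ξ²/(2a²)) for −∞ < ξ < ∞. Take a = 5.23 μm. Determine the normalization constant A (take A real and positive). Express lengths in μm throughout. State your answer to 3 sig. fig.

Normalization requires ∫|Ψ|² dξ = 1, integrated from −∞ to ∞.
Carrying out the integral gives A² · √(π)·a^3/2.
Setting this equal to 1 gives A² = 1/(√(π)·a^3/2).
With a = 5.23: A² = 0.007888 and A = 0.08881.

A ≈ 0.0888 μm^(-3/2)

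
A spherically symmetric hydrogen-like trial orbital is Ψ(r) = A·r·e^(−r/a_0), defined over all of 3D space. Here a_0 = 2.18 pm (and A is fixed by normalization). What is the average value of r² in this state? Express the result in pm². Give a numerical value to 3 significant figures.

⟨r²⟩ = ∫ r^2 |Ψ|² 4πr² dr over the full domain.
Evaluating both integrals, ⟨r²⟩ = 15·a_0^2/2.
Putting a_0 = 2.18 gives 35.64.

⟨r^2⟩ ≈ 35.6 pm^2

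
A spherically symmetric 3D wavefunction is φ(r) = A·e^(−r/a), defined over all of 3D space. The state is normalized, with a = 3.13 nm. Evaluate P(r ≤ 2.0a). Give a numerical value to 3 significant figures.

Integrate the radial probability density 4πr²|φ|² over r ≤ 2.0a.
A² is fixed by ∫₀^∞ 4πr²|φ|² dr = 1, i.e. A² = (π·a^3)^(−1).
In terms of u = r/a (A², 4π and the length scale all cancel between numerator and denominator), P = [∫_{0}^{2.0} u^2·e^(-2·u) du] / [∫_{0}^{∞} u^2·e^(-2·u) du].
Using ∫ u^2·e^(-2·u) du = -(2·u^2 + 2·u + 1)·e^(-2·u)/4, the numerator is 1/4 - 13·e^(-4)/4 and the denominator is 1/4.
The region integral divided by the full integral gives P = 0.7619.

P ≈ 0.762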